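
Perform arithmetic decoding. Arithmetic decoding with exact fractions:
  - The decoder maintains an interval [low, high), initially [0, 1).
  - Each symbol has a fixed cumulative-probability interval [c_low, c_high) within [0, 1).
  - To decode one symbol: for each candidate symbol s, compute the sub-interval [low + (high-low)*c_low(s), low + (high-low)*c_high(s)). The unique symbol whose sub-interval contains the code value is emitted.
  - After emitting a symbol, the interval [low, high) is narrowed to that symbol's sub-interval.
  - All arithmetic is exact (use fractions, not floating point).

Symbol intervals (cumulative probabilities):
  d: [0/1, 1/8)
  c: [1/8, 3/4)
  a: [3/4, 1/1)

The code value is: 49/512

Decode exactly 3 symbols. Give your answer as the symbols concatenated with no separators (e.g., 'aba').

Step 1: interval [0/1, 1/1), width = 1/1 - 0/1 = 1/1
  'd': [0/1 + 1/1*0/1, 0/1 + 1/1*1/8) = [0/1, 1/8) <- contains code 49/512
  'c': [0/1 + 1/1*1/8, 0/1 + 1/1*3/4) = [1/8, 3/4)
  'a': [0/1 + 1/1*3/4, 0/1 + 1/1*1/1) = [3/4, 1/1)
  emit 'd', narrow to [0/1, 1/8)
Step 2: interval [0/1, 1/8), width = 1/8 - 0/1 = 1/8
  'd': [0/1 + 1/8*0/1, 0/1 + 1/8*1/8) = [0/1, 1/64)
  'c': [0/1 + 1/8*1/8, 0/1 + 1/8*3/4) = [1/64, 3/32)
  'a': [0/1 + 1/8*3/4, 0/1 + 1/8*1/1) = [3/32, 1/8) <- contains code 49/512
  emit 'a', narrow to [3/32, 1/8)
Step 3: interval [3/32, 1/8), width = 1/8 - 3/32 = 1/32
  'd': [3/32 + 1/32*0/1, 3/32 + 1/32*1/8) = [3/32, 25/256) <- contains code 49/512
  'c': [3/32 + 1/32*1/8, 3/32 + 1/32*3/4) = [25/256, 15/128)
  'a': [3/32 + 1/32*3/4, 3/32 + 1/32*1/1) = [15/128, 1/8)
  emit 'd', narrow to [3/32, 25/256)

Answer: dad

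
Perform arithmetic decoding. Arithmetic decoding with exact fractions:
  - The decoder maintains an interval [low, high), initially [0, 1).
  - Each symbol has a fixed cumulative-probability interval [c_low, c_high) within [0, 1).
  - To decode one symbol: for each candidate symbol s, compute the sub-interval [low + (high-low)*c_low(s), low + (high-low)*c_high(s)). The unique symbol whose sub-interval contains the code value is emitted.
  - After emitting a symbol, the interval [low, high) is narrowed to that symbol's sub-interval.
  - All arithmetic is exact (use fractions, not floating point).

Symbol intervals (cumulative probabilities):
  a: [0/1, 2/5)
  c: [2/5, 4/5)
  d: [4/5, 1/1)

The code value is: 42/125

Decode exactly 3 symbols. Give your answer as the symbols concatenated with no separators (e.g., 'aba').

Answer: ada

Derivation:
Step 1: interval [0/1, 1/1), width = 1/1 - 0/1 = 1/1
  'a': [0/1 + 1/1*0/1, 0/1 + 1/1*2/5) = [0/1, 2/5) <- contains code 42/125
  'c': [0/1 + 1/1*2/5, 0/1 + 1/1*4/5) = [2/5, 4/5)
  'd': [0/1 + 1/1*4/5, 0/1 + 1/1*1/1) = [4/5, 1/1)
  emit 'a', narrow to [0/1, 2/5)
Step 2: interval [0/1, 2/5), width = 2/5 - 0/1 = 2/5
  'a': [0/1 + 2/5*0/1, 0/1 + 2/5*2/5) = [0/1, 4/25)
  'c': [0/1 + 2/5*2/5, 0/1 + 2/5*4/5) = [4/25, 8/25)
  'd': [0/1 + 2/5*4/5, 0/1 + 2/5*1/1) = [8/25, 2/5) <- contains code 42/125
  emit 'd', narrow to [8/25, 2/5)
Step 3: interval [8/25, 2/5), width = 2/5 - 8/25 = 2/25
  'a': [8/25 + 2/25*0/1, 8/25 + 2/25*2/5) = [8/25, 44/125) <- contains code 42/125
  'c': [8/25 + 2/25*2/5, 8/25 + 2/25*4/5) = [44/125, 48/125)
  'd': [8/25 + 2/25*4/5, 8/25 + 2/25*1/1) = [48/125, 2/5)
  emit 'a', narrow to [8/25, 44/125)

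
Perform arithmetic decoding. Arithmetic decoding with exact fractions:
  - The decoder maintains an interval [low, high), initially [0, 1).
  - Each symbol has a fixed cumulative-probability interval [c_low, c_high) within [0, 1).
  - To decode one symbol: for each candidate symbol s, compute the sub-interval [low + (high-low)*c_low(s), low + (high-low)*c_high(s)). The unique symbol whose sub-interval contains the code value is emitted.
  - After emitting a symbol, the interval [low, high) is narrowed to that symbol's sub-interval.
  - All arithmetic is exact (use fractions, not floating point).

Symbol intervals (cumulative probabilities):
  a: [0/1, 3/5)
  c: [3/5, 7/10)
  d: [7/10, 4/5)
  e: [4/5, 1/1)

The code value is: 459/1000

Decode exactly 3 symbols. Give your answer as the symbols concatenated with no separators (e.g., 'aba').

Step 1: interval [0/1, 1/1), width = 1/1 - 0/1 = 1/1
  'a': [0/1 + 1/1*0/1, 0/1 + 1/1*3/5) = [0/1, 3/5) <- contains code 459/1000
  'c': [0/1 + 1/1*3/5, 0/1 + 1/1*7/10) = [3/5, 7/10)
  'd': [0/1 + 1/1*7/10, 0/1 + 1/1*4/5) = [7/10, 4/5)
  'e': [0/1 + 1/1*4/5, 0/1 + 1/1*1/1) = [4/5, 1/1)
  emit 'a', narrow to [0/1, 3/5)
Step 2: interval [0/1, 3/5), width = 3/5 - 0/1 = 3/5
  'a': [0/1 + 3/5*0/1, 0/1 + 3/5*3/5) = [0/1, 9/25)
  'c': [0/1 + 3/5*3/5, 0/1 + 3/5*7/10) = [9/25, 21/50)
  'd': [0/1 + 3/5*7/10, 0/1 + 3/5*4/5) = [21/50, 12/25) <- contains code 459/1000
  'e': [0/1 + 3/5*4/5, 0/1 + 3/5*1/1) = [12/25, 3/5)
  emit 'd', narrow to [21/50, 12/25)
Step 3: interval [21/50, 12/25), width = 12/25 - 21/50 = 3/50
  'a': [21/50 + 3/50*0/1, 21/50 + 3/50*3/5) = [21/50, 57/125)
  'c': [21/50 + 3/50*3/5, 21/50 + 3/50*7/10) = [57/125, 231/500) <- contains code 459/1000
  'd': [21/50 + 3/50*7/10, 21/50 + 3/50*4/5) = [231/500, 117/250)
  'e': [21/50 + 3/50*4/5, 21/50 + 3/50*1/1) = [117/250, 12/25)
  emit 'c', narrow to [57/125, 231/500)

Answer: adc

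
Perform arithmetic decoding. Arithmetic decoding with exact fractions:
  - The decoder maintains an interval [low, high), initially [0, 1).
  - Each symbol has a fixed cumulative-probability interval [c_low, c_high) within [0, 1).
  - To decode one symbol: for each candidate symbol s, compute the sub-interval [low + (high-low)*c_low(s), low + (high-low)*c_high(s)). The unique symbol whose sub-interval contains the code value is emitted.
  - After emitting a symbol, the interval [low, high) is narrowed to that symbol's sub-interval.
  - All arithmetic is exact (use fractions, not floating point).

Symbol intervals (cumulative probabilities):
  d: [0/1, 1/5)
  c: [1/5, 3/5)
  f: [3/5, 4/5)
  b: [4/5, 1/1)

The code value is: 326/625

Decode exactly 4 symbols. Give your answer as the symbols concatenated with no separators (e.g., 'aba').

Step 1: interval [0/1, 1/1), width = 1/1 - 0/1 = 1/1
  'd': [0/1 + 1/1*0/1, 0/1 + 1/1*1/5) = [0/1, 1/5)
  'c': [0/1 + 1/1*1/5, 0/1 + 1/1*3/5) = [1/5, 3/5) <- contains code 326/625
  'f': [0/1 + 1/1*3/5, 0/1 + 1/1*4/5) = [3/5, 4/5)
  'b': [0/1 + 1/1*4/5, 0/1 + 1/1*1/1) = [4/5, 1/1)
  emit 'c', narrow to [1/5, 3/5)
Step 2: interval [1/5, 3/5), width = 3/5 - 1/5 = 2/5
  'd': [1/5 + 2/5*0/1, 1/5 + 2/5*1/5) = [1/5, 7/25)
  'c': [1/5 + 2/5*1/5, 1/5 + 2/5*3/5) = [7/25, 11/25)
  'f': [1/5 + 2/5*3/5, 1/5 + 2/5*4/5) = [11/25, 13/25)
  'b': [1/5 + 2/5*4/5, 1/5 + 2/5*1/1) = [13/25, 3/5) <- contains code 326/625
  emit 'b', narrow to [13/25, 3/5)
Step 3: interval [13/25, 3/5), width = 3/5 - 13/25 = 2/25
  'd': [13/25 + 2/25*0/1, 13/25 + 2/25*1/5) = [13/25, 67/125) <- contains code 326/625
  'c': [13/25 + 2/25*1/5, 13/25 + 2/25*3/5) = [67/125, 71/125)
  'f': [13/25 + 2/25*3/5, 13/25 + 2/25*4/5) = [71/125, 73/125)
  'b': [13/25 + 2/25*4/5, 13/25 + 2/25*1/1) = [73/125, 3/5)
  emit 'd', narrow to [13/25, 67/125)
Step 4: interval [13/25, 67/125), width = 67/125 - 13/25 = 2/125
  'd': [13/25 + 2/125*0/1, 13/25 + 2/125*1/5) = [13/25, 327/625) <- contains code 326/625
  'c': [13/25 + 2/125*1/5, 13/25 + 2/125*3/5) = [327/625, 331/625)
  'f': [13/25 + 2/125*3/5, 13/25 + 2/125*4/5) = [331/625, 333/625)
  'b': [13/25 + 2/125*4/5, 13/25 + 2/125*1/1) = [333/625, 67/125)
  emit 'd', narrow to [13/25, 327/625)

Answer: cbdd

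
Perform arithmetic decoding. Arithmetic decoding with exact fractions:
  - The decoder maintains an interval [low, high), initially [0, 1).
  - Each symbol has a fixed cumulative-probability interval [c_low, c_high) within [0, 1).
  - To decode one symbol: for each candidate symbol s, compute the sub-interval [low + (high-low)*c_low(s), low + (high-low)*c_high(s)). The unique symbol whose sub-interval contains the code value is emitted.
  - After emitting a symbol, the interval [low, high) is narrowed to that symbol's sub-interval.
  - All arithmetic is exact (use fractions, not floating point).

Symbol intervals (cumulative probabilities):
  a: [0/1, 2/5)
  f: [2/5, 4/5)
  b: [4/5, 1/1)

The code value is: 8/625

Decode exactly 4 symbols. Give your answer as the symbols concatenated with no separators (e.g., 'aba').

Step 1: interval [0/1, 1/1), width = 1/1 - 0/1 = 1/1
  'a': [0/1 + 1/1*0/1, 0/1 + 1/1*2/5) = [0/1, 2/5) <- contains code 8/625
  'f': [0/1 + 1/1*2/5, 0/1 + 1/1*4/5) = [2/5, 4/5)
  'b': [0/1 + 1/1*4/5, 0/1 + 1/1*1/1) = [4/5, 1/1)
  emit 'a', narrow to [0/1, 2/5)
Step 2: interval [0/1, 2/5), width = 2/5 - 0/1 = 2/5
  'a': [0/1 + 2/5*0/1, 0/1 + 2/5*2/5) = [0/1, 4/25) <- contains code 8/625
  'f': [0/1 + 2/5*2/5, 0/1 + 2/5*4/5) = [4/25, 8/25)
  'b': [0/1 + 2/5*4/5, 0/1 + 2/5*1/1) = [8/25, 2/5)
  emit 'a', narrow to [0/1, 4/25)
Step 3: interval [0/1, 4/25), width = 4/25 - 0/1 = 4/25
  'a': [0/1 + 4/25*0/1, 0/1 + 4/25*2/5) = [0/1, 8/125) <- contains code 8/625
  'f': [0/1 + 4/25*2/5, 0/1 + 4/25*4/5) = [8/125, 16/125)
  'b': [0/1 + 4/25*4/5, 0/1 + 4/25*1/1) = [16/125, 4/25)
  emit 'a', narrow to [0/1, 8/125)
Step 4: interval [0/1, 8/125), width = 8/125 - 0/1 = 8/125
  'a': [0/1 + 8/125*0/1, 0/1 + 8/125*2/5) = [0/1, 16/625) <- contains code 8/625
  'f': [0/1 + 8/125*2/5, 0/1 + 8/125*4/5) = [16/625, 32/625)
  'b': [0/1 + 8/125*4/5, 0/1 + 8/125*1/1) = [32/625, 8/125)
  emit 'a', narrow to [0/1, 16/625)

Answer: aaaa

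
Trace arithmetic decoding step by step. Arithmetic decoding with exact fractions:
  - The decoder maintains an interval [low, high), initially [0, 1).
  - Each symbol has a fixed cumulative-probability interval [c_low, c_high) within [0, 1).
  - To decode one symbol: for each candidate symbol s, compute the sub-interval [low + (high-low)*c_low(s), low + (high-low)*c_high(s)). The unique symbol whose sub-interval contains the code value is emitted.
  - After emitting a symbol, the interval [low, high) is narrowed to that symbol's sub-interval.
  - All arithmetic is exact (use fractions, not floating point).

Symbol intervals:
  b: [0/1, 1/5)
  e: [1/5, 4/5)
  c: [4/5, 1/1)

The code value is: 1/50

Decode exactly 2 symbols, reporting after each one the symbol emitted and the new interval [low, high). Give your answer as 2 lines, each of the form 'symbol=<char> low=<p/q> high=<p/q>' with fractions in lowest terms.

Answer: symbol=b low=0/1 high=1/5
symbol=b low=0/1 high=1/25

Derivation:
Step 1: interval [0/1, 1/1), width = 1/1 - 0/1 = 1/1
  'b': [0/1 + 1/1*0/1, 0/1 + 1/1*1/5) = [0/1, 1/5) <- contains code 1/50
  'e': [0/1 + 1/1*1/5, 0/1 + 1/1*4/5) = [1/5, 4/5)
  'c': [0/1 + 1/1*4/5, 0/1 + 1/1*1/1) = [4/5, 1/1)
  emit 'b', narrow to [0/1, 1/5)
Step 2: interval [0/1, 1/5), width = 1/5 - 0/1 = 1/5
  'b': [0/1 + 1/5*0/1, 0/1 + 1/5*1/5) = [0/1, 1/25) <- contains code 1/50
  'e': [0/1 + 1/5*1/5, 0/1 + 1/5*4/5) = [1/25, 4/25)
  'c': [0/1 + 1/5*4/5, 0/1 + 1/5*1/1) = [4/25, 1/5)
  emit 'b', narrow to [0/1, 1/25)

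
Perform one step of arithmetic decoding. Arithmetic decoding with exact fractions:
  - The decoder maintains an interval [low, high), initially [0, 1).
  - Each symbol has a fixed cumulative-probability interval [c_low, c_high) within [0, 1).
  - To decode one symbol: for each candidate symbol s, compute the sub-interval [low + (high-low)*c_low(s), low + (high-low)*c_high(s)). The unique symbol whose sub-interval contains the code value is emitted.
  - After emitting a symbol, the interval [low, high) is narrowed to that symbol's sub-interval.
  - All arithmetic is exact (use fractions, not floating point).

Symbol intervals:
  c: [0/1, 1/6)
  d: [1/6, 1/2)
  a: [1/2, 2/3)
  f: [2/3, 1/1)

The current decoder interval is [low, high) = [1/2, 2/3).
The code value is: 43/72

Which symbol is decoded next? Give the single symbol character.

Interval width = high − low = 2/3 − 1/2 = 1/6
Scaled code = (code − low) / width = (43/72 − 1/2) / 1/6 = 7/12
  c: [0/1, 1/6) 
  d: [1/6, 1/2) 
  a: [1/2, 2/3) ← scaled code falls here ✓
  f: [2/3, 1/1) 

Answer: a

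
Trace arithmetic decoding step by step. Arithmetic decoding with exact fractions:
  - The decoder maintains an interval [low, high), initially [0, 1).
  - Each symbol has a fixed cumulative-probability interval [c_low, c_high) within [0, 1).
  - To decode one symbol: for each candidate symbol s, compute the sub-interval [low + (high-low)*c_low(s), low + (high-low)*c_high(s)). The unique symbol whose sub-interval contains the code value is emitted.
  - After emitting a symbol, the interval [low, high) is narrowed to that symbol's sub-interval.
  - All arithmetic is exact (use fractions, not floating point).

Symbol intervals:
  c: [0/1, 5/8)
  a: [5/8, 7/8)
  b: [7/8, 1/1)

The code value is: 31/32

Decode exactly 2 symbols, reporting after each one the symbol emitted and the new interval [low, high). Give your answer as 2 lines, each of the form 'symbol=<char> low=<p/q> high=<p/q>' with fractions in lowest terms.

Answer: symbol=b low=7/8 high=1/1
symbol=a low=61/64 high=63/64

Derivation:
Step 1: interval [0/1, 1/1), width = 1/1 - 0/1 = 1/1
  'c': [0/1 + 1/1*0/1, 0/1 + 1/1*5/8) = [0/1, 5/8)
  'a': [0/1 + 1/1*5/8, 0/1 + 1/1*7/8) = [5/8, 7/8)
  'b': [0/1 + 1/1*7/8, 0/1 + 1/1*1/1) = [7/8, 1/1) <- contains code 31/32
  emit 'b', narrow to [7/8, 1/1)
Step 2: interval [7/8, 1/1), width = 1/1 - 7/8 = 1/8
  'c': [7/8 + 1/8*0/1, 7/8 + 1/8*5/8) = [7/8, 61/64)
  'a': [7/8 + 1/8*5/8, 7/8 + 1/8*7/8) = [61/64, 63/64) <- contains code 31/32
  'b': [7/8 + 1/8*7/8, 7/8 + 1/8*1/1) = [63/64, 1/1)
  emit 'a', narrow to [61/64, 63/64)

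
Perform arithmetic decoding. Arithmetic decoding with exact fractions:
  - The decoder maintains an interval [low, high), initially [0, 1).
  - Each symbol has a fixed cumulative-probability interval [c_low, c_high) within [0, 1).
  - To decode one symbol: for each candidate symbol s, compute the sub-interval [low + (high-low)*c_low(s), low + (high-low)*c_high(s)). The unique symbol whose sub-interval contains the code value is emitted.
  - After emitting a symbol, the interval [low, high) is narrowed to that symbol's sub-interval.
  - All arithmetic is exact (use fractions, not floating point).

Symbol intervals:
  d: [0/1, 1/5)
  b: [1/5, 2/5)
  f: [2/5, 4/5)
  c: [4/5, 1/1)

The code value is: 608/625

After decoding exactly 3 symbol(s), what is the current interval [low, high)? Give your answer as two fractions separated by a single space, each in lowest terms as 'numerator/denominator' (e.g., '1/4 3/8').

Step 1: interval [0/1, 1/1), width = 1/1 - 0/1 = 1/1
  'd': [0/1 + 1/1*0/1, 0/1 + 1/1*1/5) = [0/1, 1/5)
  'b': [0/1 + 1/1*1/5, 0/1 + 1/1*2/5) = [1/5, 2/5)
  'f': [0/1 + 1/1*2/5, 0/1 + 1/1*4/5) = [2/5, 4/5)
  'c': [0/1 + 1/1*4/5, 0/1 + 1/1*1/1) = [4/5, 1/1) <- contains code 608/625
  emit 'c', narrow to [4/5, 1/1)
Step 2: interval [4/5, 1/1), width = 1/1 - 4/5 = 1/5
  'd': [4/5 + 1/5*0/1, 4/5 + 1/5*1/5) = [4/5, 21/25)
  'b': [4/5 + 1/5*1/5, 4/5 + 1/5*2/5) = [21/25, 22/25)
  'f': [4/5 + 1/5*2/5, 4/5 + 1/5*4/5) = [22/25, 24/25)
  'c': [4/5 + 1/5*4/5, 4/5 + 1/5*1/1) = [24/25, 1/1) <- contains code 608/625
  emit 'c', narrow to [24/25, 1/1)
Step 3: interval [24/25, 1/1), width = 1/1 - 24/25 = 1/25
  'd': [24/25 + 1/25*0/1, 24/25 + 1/25*1/5) = [24/25, 121/125)
  'b': [24/25 + 1/25*1/5, 24/25 + 1/25*2/5) = [121/125, 122/125) <- contains code 608/625
  'f': [24/25 + 1/25*2/5, 24/25 + 1/25*4/5) = [122/125, 124/125)
  'c': [24/25 + 1/25*4/5, 24/25 + 1/25*1/1) = [124/125, 1/1)
  emit 'b', narrow to [121/125, 122/125)

Answer: 121/125 122/125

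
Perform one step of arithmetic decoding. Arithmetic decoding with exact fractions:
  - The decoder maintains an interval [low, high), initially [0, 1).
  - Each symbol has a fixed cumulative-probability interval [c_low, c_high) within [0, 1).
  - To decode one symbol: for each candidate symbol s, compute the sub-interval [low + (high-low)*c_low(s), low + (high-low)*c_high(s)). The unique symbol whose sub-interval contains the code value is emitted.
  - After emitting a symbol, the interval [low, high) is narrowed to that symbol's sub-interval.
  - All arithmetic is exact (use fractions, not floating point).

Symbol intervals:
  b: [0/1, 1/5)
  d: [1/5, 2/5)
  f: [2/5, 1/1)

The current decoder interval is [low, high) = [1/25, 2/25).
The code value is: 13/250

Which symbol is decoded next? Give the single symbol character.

Interval width = high − low = 2/25 − 1/25 = 1/25
Scaled code = (code − low) / width = (13/250 − 1/25) / 1/25 = 3/10
  b: [0/1, 1/5) 
  d: [1/5, 2/5) ← scaled code falls here ✓
  f: [2/5, 1/1) 

Answer: d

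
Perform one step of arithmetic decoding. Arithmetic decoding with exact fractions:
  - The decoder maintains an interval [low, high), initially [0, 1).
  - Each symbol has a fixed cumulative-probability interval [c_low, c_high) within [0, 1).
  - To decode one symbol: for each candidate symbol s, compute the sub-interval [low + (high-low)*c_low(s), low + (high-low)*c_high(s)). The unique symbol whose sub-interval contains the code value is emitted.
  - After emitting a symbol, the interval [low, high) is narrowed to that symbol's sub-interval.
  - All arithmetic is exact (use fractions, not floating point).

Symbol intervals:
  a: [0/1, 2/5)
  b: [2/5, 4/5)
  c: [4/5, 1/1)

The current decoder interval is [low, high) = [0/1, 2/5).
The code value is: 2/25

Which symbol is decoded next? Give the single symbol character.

Answer: a

Derivation:
Interval width = high − low = 2/5 − 0/1 = 2/5
Scaled code = (code − low) / width = (2/25 − 0/1) / 2/5 = 1/5
  a: [0/1, 2/5) ← scaled code falls here ✓
  b: [2/5, 4/5) 
  c: [4/5, 1/1) 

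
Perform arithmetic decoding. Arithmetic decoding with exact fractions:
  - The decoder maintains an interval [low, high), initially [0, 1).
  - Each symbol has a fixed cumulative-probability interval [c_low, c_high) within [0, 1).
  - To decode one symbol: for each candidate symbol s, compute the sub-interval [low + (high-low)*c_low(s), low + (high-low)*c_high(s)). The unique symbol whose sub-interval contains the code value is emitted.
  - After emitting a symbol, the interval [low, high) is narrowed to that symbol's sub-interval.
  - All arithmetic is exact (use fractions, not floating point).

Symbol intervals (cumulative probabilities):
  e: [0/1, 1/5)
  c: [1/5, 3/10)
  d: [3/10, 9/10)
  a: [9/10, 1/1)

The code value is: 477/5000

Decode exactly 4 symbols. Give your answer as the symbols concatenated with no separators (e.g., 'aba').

Answer: edca

Derivation:
Step 1: interval [0/1, 1/1), width = 1/1 - 0/1 = 1/1
  'e': [0/1 + 1/1*0/1, 0/1 + 1/1*1/5) = [0/1, 1/5) <- contains code 477/5000
  'c': [0/1 + 1/1*1/5, 0/1 + 1/1*3/10) = [1/5, 3/10)
  'd': [0/1 + 1/1*3/10, 0/1 + 1/1*9/10) = [3/10, 9/10)
  'a': [0/1 + 1/1*9/10, 0/1 + 1/1*1/1) = [9/10, 1/1)
  emit 'e', narrow to [0/1, 1/5)
Step 2: interval [0/1, 1/5), width = 1/5 - 0/1 = 1/5
  'e': [0/1 + 1/5*0/1, 0/1 + 1/5*1/5) = [0/1, 1/25)
  'c': [0/1 + 1/5*1/5, 0/1 + 1/5*3/10) = [1/25, 3/50)
  'd': [0/1 + 1/5*3/10, 0/1 + 1/5*9/10) = [3/50, 9/50) <- contains code 477/5000
  'a': [0/1 + 1/5*9/10, 0/1 + 1/5*1/1) = [9/50, 1/5)
  emit 'd', narrow to [3/50, 9/50)
Step 3: interval [3/50, 9/50), width = 9/50 - 3/50 = 3/25
  'e': [3/50 + 3/25*0/1, 3/50 + 3/25*1/5) = [3/50, 21/250)
  'c': [3/50 + 3/25*1/5, 3/50 + 3/25*3/10) = [21/250, 12/125) <- contains code 477/5000
  'd': [3/50 + 3/25*3/10, 3/50 + 3/25*9/10) = [12/125, 21/125)
  'a': [3/50 + 3/25*9/10, 3/50 + 3/25*1/1) = [21/125, 9/50)
  emit 'c', narrow to [21/250, 12/125)
Step 4: interval [21/250, 12/125), width = 12/125 - 21/250 = 3/250
  'e': [21/250 + 3/250*0/1, 21/250 + 3/250*1/5) = [21/250, 54/625)
  'c': [21/250 + 3/250*1/5, 21/250 + 3/250*3/10) = [54/625, 219/2500)
  'd': [21/250 + 3/250*3/10, 21/250 + 3/250*9/10) = [219/2500, 237/2500)
  'a': [21/250 + 3/250*9/10, 21/250 + 3/250*1/1) = [237/2500, 12/125) <- contains code 477/5000
  emit 'a', narrow to [237/2500, 12/125)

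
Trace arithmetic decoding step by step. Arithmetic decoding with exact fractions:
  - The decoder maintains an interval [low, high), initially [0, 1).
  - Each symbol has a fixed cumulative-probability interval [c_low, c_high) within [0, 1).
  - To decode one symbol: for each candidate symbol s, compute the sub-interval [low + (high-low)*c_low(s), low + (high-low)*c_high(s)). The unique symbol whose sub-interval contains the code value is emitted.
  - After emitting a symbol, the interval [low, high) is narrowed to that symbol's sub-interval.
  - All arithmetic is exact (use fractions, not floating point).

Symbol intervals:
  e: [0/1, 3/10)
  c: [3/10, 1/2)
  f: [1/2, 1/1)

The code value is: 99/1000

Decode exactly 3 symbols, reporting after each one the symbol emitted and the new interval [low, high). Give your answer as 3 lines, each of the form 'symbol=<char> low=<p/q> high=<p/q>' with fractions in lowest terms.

Answer: symbol=e low=0/1 high=3/10
symbol=c low=9/100 high=3/20
symbol=e low=9/100 high=27/250

Derivation:
Step 1: interval [0/1, 1/1), width = 1/1 - 0/1 = 1/1
  'e': [0/1 + 1/1*0/1, 0/1 + 1/1*3/10) = [0/1, 3/10) <- contains code 99/1000
  'c': [0/1 + 1/1*3/10, 0/1 + 1/1*1/2) = [3/10, 1/2)
  'f': [0/1 + 1/1*1/2, 0/1 + 1/1*1/1) = [1/2, 1/1)
  emit 'e', narrow to [0/1, 3/10)
Step 2: interval [0/1, 3/10), width = 3/10 - 0/1 = 3/10
  'e': [0/1 + 3/10*0/1, 0/1 + 3/10*3/10) = [0/1, 9/100)
  'c': [0/1 + 3/10*3/10, 0/1 + 3/10*1/2) = [9/100, 3/20) <- contains code 99/1000
  'f': [0/1 + 3/10*1/2, 0/1 + 3/10*1/1) = [3/20, 3/10)
  emit 'c', narrow to [9/100, 3/20)
Step 3: interval [9/100, 3/20), width = 3/20 - 9/100 = 3/50
  'e': [9/100 + 3/50*0/1, 9/100 + 3/50*3/10) = [9/100, 27/250) <- contains code 99/1000
  'c': [9/100 + 3/50*3/10, 9/100 + 3/50*1/2) = [27/250, 3/25)
  'f': [9/100 + 3/50*1/2, 9/100 + 3/50*1/1) = [3/25, 3/20)
  emit 'e', narrow to [9/100, 27/250)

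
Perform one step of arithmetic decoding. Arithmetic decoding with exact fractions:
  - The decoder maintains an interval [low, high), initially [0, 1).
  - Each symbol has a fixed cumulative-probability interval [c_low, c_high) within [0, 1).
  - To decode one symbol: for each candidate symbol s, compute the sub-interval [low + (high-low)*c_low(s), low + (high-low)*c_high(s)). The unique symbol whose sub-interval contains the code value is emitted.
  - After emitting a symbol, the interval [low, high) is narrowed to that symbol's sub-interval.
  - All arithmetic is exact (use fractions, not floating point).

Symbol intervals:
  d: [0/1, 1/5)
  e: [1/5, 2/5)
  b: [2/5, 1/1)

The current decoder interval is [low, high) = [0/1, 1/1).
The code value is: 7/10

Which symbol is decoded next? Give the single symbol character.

Answer: b

Derivation:
Interval width = high − low = 1/1 − 0/1 = 1/1
Scaled code = (code − low) / width = (7/10 − 0/1) / 1/1 = 7/10
  d: [0/1, 1/5) 
  e: [1/5, 2/5) 
  b: [2/5, 1/1) ← scaled code falls here ✓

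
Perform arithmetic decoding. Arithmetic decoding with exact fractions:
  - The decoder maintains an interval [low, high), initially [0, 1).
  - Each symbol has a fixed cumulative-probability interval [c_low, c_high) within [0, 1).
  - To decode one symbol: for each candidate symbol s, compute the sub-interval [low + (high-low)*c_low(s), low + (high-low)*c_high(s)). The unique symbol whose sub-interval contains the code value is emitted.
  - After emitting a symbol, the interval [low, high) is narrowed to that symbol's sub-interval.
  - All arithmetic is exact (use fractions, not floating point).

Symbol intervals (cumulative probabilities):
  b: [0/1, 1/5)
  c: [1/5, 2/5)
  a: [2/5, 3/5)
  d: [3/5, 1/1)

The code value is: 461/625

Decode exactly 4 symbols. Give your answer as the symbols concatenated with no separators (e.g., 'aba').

Answer: dcdc

Derivation:
Step 1: interval [0/1, 1/1), width = 1/1 - 0/1 = 1/1
  'b': [0/1 + 1/1*0/1, 0/1 + 1/1*1/5) = [0/1, 1/5)
  'c': [0/1 + 1/1*1/5, 0/1 + 1/1*2/5) = [1/5, 2/5)
  'a': [0/1 + 1/1*2/5, 0/1 + 1/1*3/5) = [2/5, 3/5)
  'd': [0/1 + 1/1*3/5, 0/1 + 1/1*1/1) = [3/5, 1/1) <- contains code 461/625
  emit 'd', narrow to [3/5, 1/1)
Step 2: interval [3/5, 1/1), width = 1/1 - 3/5 = 2/5
  'b': [3/5 + 2/5*0/1, 3/5 + 2/5*1/5) = [3/5, 17/25)
  'c': [3/5 + 2/5*1/5, 3/5 + 2/5*2/5) = [17/25, 19/25) <- contains code 461/625
  'a': [3/5 + 2/5*2/5, 3/5 + 2/5*3/5) = [19/25, 21/25)
  'd': [3/5 + 2/5*3/5, 3/5 + 2/5*1/1) = [21/25, 1/1)
  emit 'c', narrow to [17/25, 19/25)
Step 3: interval [17/25, 19/25), width = 19/25 - 17/25 = 2/25
  'b': [17/25 + 2/25*0/1, 17/25 + 2/25*1/5) = [17/25, 87/125)
  'c': [17/25 + 2/25*1/5, 17/25 + 2/25*2/5) = [87/125, 89/125)
  'a': [17/25 + 2/25*2/5, 17/25 + 2/25*3/5) = [89/125, 91/125)
  'd': [17/25 + 2/25*3/5, 17/25 + 2/25*1/1) = [91/125, 19/25) <- contains code 461/625
  emit 'd', narrow to [91/125, 19/25)
Step 4: interval [91/125, 19/25), width = 19/25 - 91/125 = 4/125
  'b': [91/125 + 4/125*0/1, 91/125 + 4/125*1/5) = [91/125, 459/625)
  'c': [91/125 + 4/125*1/5, 91/125 + 4/125*2/5) = [459/625, 463/625) <- contains code 461/625
  'a': [91/125 + 4/125*2/5, 91/125 + 4/125*3/5) = [463/625, 467/625)
  'd': [91/125 + 4/125*3/5, 91/125 + 4/125*1/1) = [467/625, 19/25)
  emit 'c', narrow to [459/625, 463/625)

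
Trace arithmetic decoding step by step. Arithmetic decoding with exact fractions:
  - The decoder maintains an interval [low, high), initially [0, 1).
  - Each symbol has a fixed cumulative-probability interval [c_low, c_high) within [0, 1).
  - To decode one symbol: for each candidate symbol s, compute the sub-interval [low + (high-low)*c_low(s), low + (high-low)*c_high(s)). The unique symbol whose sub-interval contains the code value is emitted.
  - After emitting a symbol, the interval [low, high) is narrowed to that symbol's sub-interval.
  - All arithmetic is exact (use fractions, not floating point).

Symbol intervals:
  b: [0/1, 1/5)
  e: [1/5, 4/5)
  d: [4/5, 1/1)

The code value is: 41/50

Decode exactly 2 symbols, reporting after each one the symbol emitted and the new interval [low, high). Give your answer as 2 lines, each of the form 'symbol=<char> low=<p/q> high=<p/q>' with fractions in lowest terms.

Answer: symbol=d low=4/5 high=1/1
symbol=b low=4/5 high=21/25

Derivation:
Step 1: interval [0/1, 1/1), width = 1/1 - 0/1 = 1/1
  'b': [0/1 + 1/1*0/1, 0/1 + 1/1*1/5) = [0/1, 1/5)
  'e': [0/1 + 1/1*1/5, 0/1 + 1/1*4/5) = [1/5, 4/5)
  'd': [0/1 + 1/1*4/5, 0/1 + 1/1*1/1) = [4/5, 1/1) <- contains code 41/50
  emit 'd', narrow to [4/5, 1/1)
Step 2: interval [4/5, 1/1), width = 1/1 - 4/5 = 1/5
  'b': [4/5 + 1/5*0/1, 4/5 + 1/5*1/5) = [4/5, 21/25) <- contains code 41/50
  'e': [4/5 + 1/5*1/5, 4/5 + 1/5*4/5) = [21/25, 24/25)
  'd': [4/5 + 1/5*4/5, 4/5 + 1/5*1/1) = [24/25, 1/1)
  emit 'b', narrow to [4/5, 21/25)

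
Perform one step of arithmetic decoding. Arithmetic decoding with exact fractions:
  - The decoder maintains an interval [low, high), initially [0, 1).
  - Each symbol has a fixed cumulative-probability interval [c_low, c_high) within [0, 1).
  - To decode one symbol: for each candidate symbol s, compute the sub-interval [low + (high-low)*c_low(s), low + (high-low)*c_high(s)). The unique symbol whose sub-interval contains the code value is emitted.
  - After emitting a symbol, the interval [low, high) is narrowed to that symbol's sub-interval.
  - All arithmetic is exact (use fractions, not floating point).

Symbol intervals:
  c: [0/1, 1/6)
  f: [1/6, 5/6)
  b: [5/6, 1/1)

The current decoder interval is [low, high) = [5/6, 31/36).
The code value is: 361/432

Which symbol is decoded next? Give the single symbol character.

Answer: c

Derivation:
Interval width = high − low = 31/36 − 5/6 = 1/36
Scaled code = (code − low) / width = (361/432 − 5/6) / 1/36 = 1/12
  c: [0/1, 1/6) ← scaled code falls here ✓
  f: [1/6, 5/6) 
  b: [5/6, 1/1) 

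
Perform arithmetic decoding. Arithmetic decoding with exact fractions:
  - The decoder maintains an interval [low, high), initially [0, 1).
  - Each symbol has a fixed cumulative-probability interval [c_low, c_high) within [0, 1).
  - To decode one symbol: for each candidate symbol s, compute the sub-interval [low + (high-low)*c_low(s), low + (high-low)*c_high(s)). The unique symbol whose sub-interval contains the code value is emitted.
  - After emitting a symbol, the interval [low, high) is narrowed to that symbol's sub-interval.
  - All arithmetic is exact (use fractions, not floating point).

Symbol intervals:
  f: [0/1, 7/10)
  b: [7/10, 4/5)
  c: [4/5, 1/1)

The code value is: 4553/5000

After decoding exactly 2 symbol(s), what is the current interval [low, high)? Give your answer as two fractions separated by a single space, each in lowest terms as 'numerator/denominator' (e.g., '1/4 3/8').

Answer: 4/5 47/50

Derivation:
Step 1: interval [0/1, 1/1), width = 1/1 - 0/1 = 1/1
  'f': [0/1 + 1/1*0/1, 0/1 + 1/1*7/10) = [0/1, 7/10)
  'b': [0/1 + 1/1*7/10, 0/1 + 1/1*4/5) = [7/10, 4/5)
  'c': [0/1 + 1/1*4/5, 0/1 + 1/1*1/1) = [4/5, 1/1) <- contains code 4553/5000
  emit 'c', narrow to [4/5, 1/1)
Step 2: interval [4/5, 1/1), width = 1/1 - 4/5 = 1/5
  'f': [4/5 + 1/5*0/1, 4/5 + 1/5*7/10) = [4/5, 47/50) <- contains code 4553/5000
  'b': [4/5 + 1/5*7/10, 4/5 + 1/5*4/5) = [47/50, 24/25)
  'c': [4/5 + 1/5*4/5, 4/5 + 1/5*1/1) = [24/25, 1/1)
  emit 'f', narrow to [4/5, 47/50)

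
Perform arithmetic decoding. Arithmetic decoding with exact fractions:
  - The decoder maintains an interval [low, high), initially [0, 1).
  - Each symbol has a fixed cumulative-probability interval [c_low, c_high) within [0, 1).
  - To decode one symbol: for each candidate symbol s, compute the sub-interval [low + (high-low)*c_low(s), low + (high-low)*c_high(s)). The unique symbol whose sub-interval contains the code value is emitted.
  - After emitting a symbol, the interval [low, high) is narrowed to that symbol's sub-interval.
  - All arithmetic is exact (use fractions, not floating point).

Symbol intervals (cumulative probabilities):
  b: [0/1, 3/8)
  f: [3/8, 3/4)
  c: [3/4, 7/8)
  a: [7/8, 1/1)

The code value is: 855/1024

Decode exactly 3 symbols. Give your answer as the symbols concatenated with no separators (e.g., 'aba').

Answer: cfc

Derivation:
Step 1: interval [0/1, 1/1), width = 1/1 - 0/1 = 1/1
  'b': [0/1 + 1/1*0/1, 0/1 + 1/1*3/8) = [0/1, 3/8)
  'f': [0/1 + 1/1*3/8, 0/1 + 1/1*3/4) = [3/8, 3/4)
  'c': [0/1 + 1/1*3/4, 0/1 + 1/1*7/8) = [3/4, 7/8) <- contains code 855/1024
  'a': [0/1 + 1/1*7/8, 0/1 + 1/1*1/1) = [7/8, 1/1)
  emit 'c', narrow to [3/4, 7/8)
Step 2: interval [3/4, 7/8), width = 7/8 - 3/4 = 1/8
  'b': [3/4 + 1/8*0/1, 3/4 + 1/8*3/8) = [3/4, 51/64)
  'f': [3/4 + 1/8*3/8, 3/4 + 1/8*3/4) = [51/64, 27/32) <- contains code 855/1024
  'c': [3/4 + 1/8*3/4, 3/4 + 1/8*7/8) = [27/32, 55/64)
  'a': [3/4 + 1/8*7/8, 3/4 + 1/8*1/1) = [55/64, 7/8)
  emit 'f', narrow to [51/64, 27/32)
Step 3: interval [51/64, 27/32), width = 27/32 - 51/64 = 3/64
  'b': [51/64 + 3/64*0/1, 51/64 + 3/64*3/8) = [51/64, 417/512)
  'f': [51/64 + 3/64*3/8, 51/64 + 3/64*3/4) = [417/512, 213/256)
  'c': [51/64 + 3/64*3/4, 51/64 + 3/64*7/8) = [213/256, 429/512) <- contains code 855/1024
  'a': [51/64 + 3/64*7/8, 51/64 + 3/64*1/1) = [429/512, 27/32)
  emit 'c', narrow to [213/256, 429/512)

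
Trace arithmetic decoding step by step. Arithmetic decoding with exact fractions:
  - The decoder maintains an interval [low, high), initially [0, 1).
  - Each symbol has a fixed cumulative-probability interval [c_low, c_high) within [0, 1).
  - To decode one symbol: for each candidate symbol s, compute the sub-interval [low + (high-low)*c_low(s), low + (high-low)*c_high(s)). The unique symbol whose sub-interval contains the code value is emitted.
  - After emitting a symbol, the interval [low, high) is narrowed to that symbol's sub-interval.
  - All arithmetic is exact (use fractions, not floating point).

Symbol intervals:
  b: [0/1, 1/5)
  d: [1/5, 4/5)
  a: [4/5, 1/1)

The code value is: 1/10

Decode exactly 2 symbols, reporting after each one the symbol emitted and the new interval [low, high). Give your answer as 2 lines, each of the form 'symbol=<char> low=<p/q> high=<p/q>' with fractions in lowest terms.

Answer: symbol=b low=0/1 high=1/5
symbol=d low=1/25 high=4/25

Derivation:
Step 1: interval [0/1, 1/1), width = 1/1 - 0/1 = 1/1
  'b': [0/1 + 1/1*0/1, 0/1 + 1/1*1/5) = [0/1, 1/5) <- contains code 1/10
  'd': [0/1 + 1/1*1/5, 0/1 + 1/1*4/5) = [1/5, 4/5)
  'a': [0/1 + 1/1*4/5, 0/1 + 1/1*1/1) = [4/5, 1/1)
  emit 'b', narrow to [0/1, 1/5)
Step 2: interval [0/1, 1/5), width = 1/5 - 0/1 = 1/5
  'b': [0/1 + 1/5*0/1, 0/1 + 1/5*1/5) = [0/1, 1/25)
  'd': [0/1 + 1/5*1/5, 0/1 + 1/5*4/5) = [1/25, 4/25) <- contains code 1/10
  'a': [0/1 + 1/5*4/5, 0/1 + 1/5*1/1) = [4/25, 1/5)
  emit 'd', narrow to [1/25, 4/25)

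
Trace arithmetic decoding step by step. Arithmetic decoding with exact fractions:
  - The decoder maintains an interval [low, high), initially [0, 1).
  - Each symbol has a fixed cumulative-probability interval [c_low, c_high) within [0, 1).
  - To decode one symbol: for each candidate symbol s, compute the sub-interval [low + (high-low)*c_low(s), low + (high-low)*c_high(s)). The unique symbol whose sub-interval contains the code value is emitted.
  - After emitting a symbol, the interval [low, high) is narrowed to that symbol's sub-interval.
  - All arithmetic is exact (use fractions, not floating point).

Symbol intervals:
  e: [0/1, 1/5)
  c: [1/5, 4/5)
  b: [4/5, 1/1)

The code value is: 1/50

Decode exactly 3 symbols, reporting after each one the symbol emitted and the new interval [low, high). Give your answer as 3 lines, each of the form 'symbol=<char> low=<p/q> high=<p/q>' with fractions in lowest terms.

Answer: symbol=e low=0/1 high=1/5
symbol=e low=0/1 high=1/25
symbol=c low=1/125 high=4/125

Derivation:
Step 1: interval [0/1, 1/1), width = 1/1 - 0/1 = 1/1
  'e': [0/1 + 1/1*0/1, 0/1 + 1/1*1/5) = [0/1, 1/5) <- contains code 1/50
  'c': [0/1 + 1/1*1/5, 0/1 + 1/1*4/5) = [1/5, 4/5)
  'b': [0/1 + 1/1*4/5, 0/1 + 1/1*1/1) = [4/5, 1/1)
  emit 'e', narrow to [0/1, 1/5)
Step 2: interval [0/1, 1/5), width = 1/5 - 0/1 = 1/5
  'e': [0/1 + 1/5*0/1, 0/1 + 1/5*1/5) = [0/1, 1/25) <- contains code 1/50
  'c': [0/1 + 1/5*1/5, 0/1 + 1/5*4/5) = [1/25, 4/25)
  'b': [0/1 + 1/5*4/5, 0/1 + 1/5*1/1) = [4/25, 1/5)
  emit 'e', narrow to [0/1, 1/25)
Step 3: interval [0/1, 1/25), width = 1/25 - 0/1 = 1/25
  'e': [0/1 + 1/25*0/1, 0/1 + 1/25*1/5) = [0/1, 1/125)
  'c': [0/1 + 1/25*1/5, 0/1 + 1/25*4/5) = [1/125, 4/125) <- contains code 1/50
  'b': [0/1 + 1/25*4/5, 0/1 + 1/25*1/1) = [4/125, 1/25)
  emit 'c', narrow to [1/125, 4/125)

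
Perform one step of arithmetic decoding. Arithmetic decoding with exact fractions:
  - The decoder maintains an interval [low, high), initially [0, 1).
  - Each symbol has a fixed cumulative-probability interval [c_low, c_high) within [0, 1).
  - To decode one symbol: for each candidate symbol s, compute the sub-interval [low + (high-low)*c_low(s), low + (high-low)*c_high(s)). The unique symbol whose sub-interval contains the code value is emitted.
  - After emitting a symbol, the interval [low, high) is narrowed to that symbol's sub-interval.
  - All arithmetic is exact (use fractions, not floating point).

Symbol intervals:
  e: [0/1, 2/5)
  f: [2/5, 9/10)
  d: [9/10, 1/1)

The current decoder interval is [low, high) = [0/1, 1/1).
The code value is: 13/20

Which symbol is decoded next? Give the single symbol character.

Interval width = high − low = 1/1 − 0/1 = 1/1
Scaled code = (code − low) / width = (13/20 − 0/1) / 1/1 = 13/20
  e: [0/1, 2/5) 
  f: [2/5, 9/10) ← scaled code falls here ✓
  d: [9/10, 1/1) 

Answer: f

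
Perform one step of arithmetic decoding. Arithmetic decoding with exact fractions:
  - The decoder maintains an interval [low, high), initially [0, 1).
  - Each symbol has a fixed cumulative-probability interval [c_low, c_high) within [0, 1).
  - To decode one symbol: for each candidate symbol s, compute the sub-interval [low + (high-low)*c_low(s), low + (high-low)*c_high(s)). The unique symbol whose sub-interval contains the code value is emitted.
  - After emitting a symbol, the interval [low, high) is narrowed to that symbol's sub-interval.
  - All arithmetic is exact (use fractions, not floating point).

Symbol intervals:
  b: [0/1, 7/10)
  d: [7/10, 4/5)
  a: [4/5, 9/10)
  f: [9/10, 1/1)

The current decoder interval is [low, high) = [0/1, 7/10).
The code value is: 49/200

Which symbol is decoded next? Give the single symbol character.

Interval width = high − low = 7/10 − 0/1 = 7/10
Scaled code = (code − low) / width = (49/200 − 0/1) / 7/10 = 7/20
  b: [0/1, 7/10) ← scaled code falls here ✓
  d: [7/10, 4/5) 
  a: [4/5, 9/10) 
  f: [9/10, 1/1) 

Answer: b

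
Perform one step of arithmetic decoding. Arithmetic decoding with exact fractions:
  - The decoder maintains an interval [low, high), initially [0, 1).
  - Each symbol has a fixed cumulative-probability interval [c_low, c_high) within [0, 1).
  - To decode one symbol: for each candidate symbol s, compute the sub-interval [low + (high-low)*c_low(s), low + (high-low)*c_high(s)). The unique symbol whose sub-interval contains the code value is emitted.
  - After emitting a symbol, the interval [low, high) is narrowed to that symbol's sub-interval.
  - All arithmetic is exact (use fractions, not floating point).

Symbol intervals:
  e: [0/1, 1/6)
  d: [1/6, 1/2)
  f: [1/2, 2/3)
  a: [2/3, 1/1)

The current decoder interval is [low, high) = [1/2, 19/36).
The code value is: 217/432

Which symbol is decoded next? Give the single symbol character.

Answer: e

Derivation:
Interval width = high − low = 19/36 − 1/2 = 1/36
Scaled code = (code − low) / width = (217/432 − 1/2) / 1/36 = 1/12
  e: [0/1, 1/6) ← scaled code falls here ✓
  d: [1/6, 1/2) 
  f: [1/2, 2/3) 
  a: [2/3, 1/1) 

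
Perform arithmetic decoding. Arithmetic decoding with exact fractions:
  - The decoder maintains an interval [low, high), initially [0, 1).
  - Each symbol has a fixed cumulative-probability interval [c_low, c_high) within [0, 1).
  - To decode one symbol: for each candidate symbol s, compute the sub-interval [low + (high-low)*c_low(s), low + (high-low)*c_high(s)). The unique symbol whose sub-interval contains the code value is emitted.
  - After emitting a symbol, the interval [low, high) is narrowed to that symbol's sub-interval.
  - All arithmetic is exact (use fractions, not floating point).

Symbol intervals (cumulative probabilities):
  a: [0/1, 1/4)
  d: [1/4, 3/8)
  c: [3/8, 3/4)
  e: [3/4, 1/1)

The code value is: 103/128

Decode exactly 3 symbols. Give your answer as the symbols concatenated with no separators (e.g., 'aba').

Step 1: interval [0/1, 1/1), width = 1/1 - 0/1 = 1/1
  'a': [0/1 + 1/1*0/1, 0/1 + 1/1*1/4) = [0/1, 1/4)
  'd': [0/1 + 1/1*1/4, 0/1 + 1/1*3/8) = [1/4, 3/8)
  'c': [0/1 + 1/1*3/8, 0/1 + 1/1*3/4) = [3/8, 3/4)
  'e': [0/1 + 1/1*3/4, 0/1 + 1/1*1/1) = [3/4, 1/1) <- contains code 103/128
  emit 'e', narrow to [3/4, 1/1)
Step 2: interval [3/4, 1/1), width = 1/1 - 3/4 = 1/4
  'a': [3/4 + 1/4*0/1, 3/4 + 1/4*1/4) = [3/4, 13/16) <- contains code 103/128
  'd': [3/4 + 1/4*1/4, 3/4 + 1/4*3/8) = [13/16, 27/32)
  'c': [3/4 + 1/4*3/8, 3/4 + 1/4*3/4) = [27/32, 15/16)
  'e': [3/4 + 1/4*3/4, 3/4 + 1/4*1/1) = [15/16, 1/1)
  emit 'a', narrow to [3/4, 13/16)
Step 3: interval [3/4, 13/16), width = 13/16 - 3/4 = 1/16
  'a': [3/4 + 1/16*0/1, 3/4 + 1/16*1/4) = [3/4, 49/64)
  'd': [3/4 + 1/16*1/4, 3/4 + 1/16*3/8) = [49/64, 99/128)
  'c': [3/4 + 1/16*3/8, 3/4 + 1/16*3/4) = [99/128, 51/64)
  'e': [3/4 + 1/16*3/4, 3/4 + 1/16*1/1) = [51/64, 13/16) <- contains code 103/128
  emit 'e', narrow to [51/64, 13/16)

Answer: eae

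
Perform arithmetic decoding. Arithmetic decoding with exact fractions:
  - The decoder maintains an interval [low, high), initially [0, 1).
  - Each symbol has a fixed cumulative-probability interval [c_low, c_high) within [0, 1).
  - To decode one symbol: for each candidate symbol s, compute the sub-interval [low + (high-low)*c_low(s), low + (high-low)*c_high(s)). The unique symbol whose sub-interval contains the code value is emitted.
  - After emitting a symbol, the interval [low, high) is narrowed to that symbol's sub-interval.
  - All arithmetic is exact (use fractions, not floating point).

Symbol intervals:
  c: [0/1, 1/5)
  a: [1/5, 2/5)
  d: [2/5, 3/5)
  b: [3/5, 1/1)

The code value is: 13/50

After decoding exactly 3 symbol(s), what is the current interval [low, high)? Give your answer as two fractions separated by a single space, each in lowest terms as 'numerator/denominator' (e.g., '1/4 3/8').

Answer: 32/125 33/125

Derivation:
Step 1: interval [0/1, 1/1), width = 1/1 - 0/1 = 1/1
  'c': [0/1 + 1/1*0/1, 0/1 + 1/1*1/5) = [0/1, 1/5)
  'a': [0/1 + 1/1*1/5, 0/1 + 1/1*2/5) = [1/5, 2/5) <- contains code 13/50
  'd': [0/1 + 1/1*2/5, 0/1 + 1/1*3/5) = [2/5, 3/5)
  'b': [0/1 + 1/1*3/5, 0/1 + 1/1*1/1) = [3/5, 1/1)
  emit 'a', narrow to [1/5, 2/5)
Step 2: interval [1/5, 2/5), width = 2/5 - 1/5 = 1/5
  'c': [1/5 + 1/5*0/1, 1/5 + 1/5*1/5) = [1/5, 6/25)
  'a': [1/5 + 1/5*1/5, 1/5 + 1/5*2/5) = [6/25, 7/25) <- contains code 13/50
  'd': [1/5 + 1/5*2/5, 1/5 + 1/5*3/5) = [7/25, 8/25)
  'b': [1/5 + 1/5*3/5, 1/5 + 1/5*1/1) = [8/25, 2/5)
  emit 'a', narrow to [6/25, 7/25)
Step 3: interval [6/25, 7/25), width = 7/25 - 6/25 = 1/25
  'c': [6/25 + 1/25*0/1, 6/25 + 1/25*1/5) = [6/25, 31/125)
  'a': [6/25 + 1/25*1/5, 6/25 + 1/25*2/5) = [31/125, 32/125)
  'd': [6/25 + 1/25*2/5, 6/25 + 1/25*3/5) = [32/125, 33/125) <- contains code 13/50
  'b': [6/25 + 1/25*3/5, 6/25 + 1/25*1/1) = [33/125, 7/25)
  emit 'd', narrow to [32/125, 33/125)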